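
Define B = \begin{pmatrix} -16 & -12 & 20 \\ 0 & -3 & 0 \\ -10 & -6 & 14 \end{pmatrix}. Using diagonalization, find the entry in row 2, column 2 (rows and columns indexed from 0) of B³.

Characteristic polynomial: r^3 + 5r^2 - 18r - 72 = (r - 4)(r + 3)(r + 6), so the eigenvalues are -6, -3, 4.
r=4: eigenvector (1, 0, 1).
r=-3: eigenvector (-4, 1, -2).
r=-6: eigenvector (-2, 0, -1).
P = [[1, -4, -2], [0, 1, 0], [1, -2, -1]], D = diag(4, -3, -6), P⁻¹ = [[-1, 0, 2], [0, 1, 0], [-1, -2, 1]].
B³ = P·diag(64, -27, -216)·P⁻¹ = [[-496, -756, 560], [0, -27, 0], [-280, -378, 344]].
The requested entry is 344.

344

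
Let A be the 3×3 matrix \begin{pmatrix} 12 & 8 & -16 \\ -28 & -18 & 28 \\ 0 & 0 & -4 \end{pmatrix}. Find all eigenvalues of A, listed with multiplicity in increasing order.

Characteristic polynomial: p(μ) = μ^3 + 10μ^2 + 32μ + 32 = (μ + 2)(μ + 4)^2.
Roots (with multiplicity): -4, -4, -2.

-4, -4, -2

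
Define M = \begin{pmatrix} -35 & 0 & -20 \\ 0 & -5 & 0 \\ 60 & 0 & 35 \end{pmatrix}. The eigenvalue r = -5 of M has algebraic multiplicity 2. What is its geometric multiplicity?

M + 5I = [[-30, 0, -20], [0, 0, 0], [60, 0, 40]].
This matrix has rank 1, so its null space has dimension 3 − 1 = 2.

2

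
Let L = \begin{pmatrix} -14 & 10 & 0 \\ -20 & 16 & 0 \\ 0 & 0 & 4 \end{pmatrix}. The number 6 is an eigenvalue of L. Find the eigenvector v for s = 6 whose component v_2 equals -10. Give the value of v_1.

L − 6I = [[-20, 10, 0], [-20, 10, 0], [0, 0, -2]].
Solving (L − 6I)v = 0 gives the eigenspace spanned by (-5, -10, 0).
With v_2 = -10, v = (-5, -10, 0), so v_1 = -5.

-5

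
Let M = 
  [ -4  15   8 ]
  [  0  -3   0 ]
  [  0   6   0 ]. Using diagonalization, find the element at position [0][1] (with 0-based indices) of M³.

219

Characteristic polynomial: t^3 + 7t^2 + 12t = t(t + 3)(t + 4), so the eigenvalues are -4, -3, 0.
t=-4: eigenvector (1, 0, 0).
t=-3: eigenvector (-1, 1, -2).
t=0: eigenvector (2, 0, 1).
P = [[1, -1, 2], [0, 1, 0], [0, -2, 1]], D = diag(-4, -3, 0), P⁻¹ = [[1, -3, -2], [0, 1, 0], [0, 2, 1]].
M³ = P·diag(-64, -27, 0)·P⁻¹ = [[-64, 219, 128], [0, -27, 0], [0, 54, 0]].
The requested entry is 219.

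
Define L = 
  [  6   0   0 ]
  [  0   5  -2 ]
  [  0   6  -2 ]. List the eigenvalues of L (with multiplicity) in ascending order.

Characteristic polynomial: p(μ) = μ^3 - 9μ^2 + 20μ - 12 = (μ - 6)(μ - 2)(μ - 1).
Roots (with multiplicity): 1, 2, 6.

1, 2, 6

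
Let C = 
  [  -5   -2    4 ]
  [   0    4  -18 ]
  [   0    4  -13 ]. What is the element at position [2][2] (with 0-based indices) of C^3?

Characteristic polynomial: r^3 + 14r^2 + 65r + 100 = (r + 4)(r + 5)^2, so the eigenvalues are -5, -5, -4.
r=-5: eigenvector (1, -2, -1).
r=-4: eigenvector (-2, 9, 4).
r=-5: eigenvector (-1, 4, 2).
P = [[1, -2, -1], [-2, 9, 4], [-1, 4, 2]], D = diag(-5, -4, -5), P⁻¹ = [[2, 0, 1], [0, 1, -2], [1, -2, 5]].
C³ = P·diag(-125, -64, -125)·P⁻¹ = [[-125, -122, 244], [0, 424, -1098], [0, 244, -613]].
The requested entry is -613.

-613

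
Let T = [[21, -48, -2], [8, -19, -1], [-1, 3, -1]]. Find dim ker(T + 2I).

1

T + 2I = [[23, -48, -2], [8, -17, -1], [-1, 3, 1]].
This matrix has rank 2, so its null space has dimension 3 − 2 = 1.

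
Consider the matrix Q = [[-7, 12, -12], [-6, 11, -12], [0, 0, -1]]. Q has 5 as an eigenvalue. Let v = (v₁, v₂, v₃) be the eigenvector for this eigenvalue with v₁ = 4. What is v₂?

Q − 5I = [[-12, 12, -12], [-6, 6, -12], [0, 0, -6]].
Solving (Q − 5I)v = 0 gives the eigenspace spanned by (4, 4, 0).
With v₁ = 4, v = (4, 4, 0), so v₂ = 4.

4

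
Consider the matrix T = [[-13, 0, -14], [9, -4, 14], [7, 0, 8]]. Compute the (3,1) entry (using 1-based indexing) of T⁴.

-1295

Characteristic polynomial: λ^3 + 9λ^2 + 14λ - 24 = (λ - 1)(λ + 4)(λ + 6), so the eigenvalues are -6, -4, 1.
λ=1: eigenvector (-1, 1, 1).
λ=-4: eigenvector (0, 1, 0).
λ=-6: eigenvector (-2, 2, 1).
P = [[-1, 0, -2], [1, 1, 2], [1, 0, 1]], D = diag(1, -4, -6), P⁻¹ = [[1, 0, 2], [1, 1, 0], [-1, 0, -1]].
T⁴ = P·diag(1, 256, 1296)·P⁻¹ = [[2591, 0, 2590], [-2335, 256, -2590], [-1295, 0, -1294]].
The requested entry is -1295.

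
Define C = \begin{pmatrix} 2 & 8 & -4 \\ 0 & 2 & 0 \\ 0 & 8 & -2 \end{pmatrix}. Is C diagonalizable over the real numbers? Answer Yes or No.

Characteristic polynomial: p(t) = t^3 - 2t^2 - 4t + 8 = (t - 2)^2(t + 2).
t = 2 has algebraic multiplicity 2; rank(C − 2I) = 1, so geometric multiplicity = 2.
Every eigenvalue has geometric = algebraic multiplicity, so C is diagonalizable.

Yes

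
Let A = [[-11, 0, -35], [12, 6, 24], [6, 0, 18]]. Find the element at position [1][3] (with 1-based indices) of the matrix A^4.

Characteristic polynomial: μ^3 - 13μ^2 + 54μ - 72 = (μ - 6)(μ - 4)(μ - 3), so the eigenvalues are 3, 4, 6.
μ=3: eigenvector (5, -4, -2).
μ=6: eigenvector (0, 1, 0).
μ=4: eigenvector (-7, 6, 3).
P = [[5, 0, -7], [-4, 1, 6], [-2, 0, 3]], D = diag(3, 6, 4), P⁻¹ = [[3, 0, 7], [0, 1, -2], [2, 0, 5]].
A⁴ = P·diag(81, 1296, 256)·P⁻¹ = [[-2369, 0, -6125], [2100, 1296, 2820], [1050, 0, 2706]].
The requested entry is -6125.

-6125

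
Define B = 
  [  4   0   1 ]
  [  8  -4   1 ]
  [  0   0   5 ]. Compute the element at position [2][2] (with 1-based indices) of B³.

Characteristic polynomial: t^3 - 5t^2 - 16t + 80 = (t - 5)(t - 4)(t + 4), so the eigenvalues are -4, 4, 5.
t=-4: eigenvector (0, 1, 0).
t=4: eigenvector (1, 1, 0).
t=5: eigenvector (1, 1, 1).
P = [[0, 1, 1], [1, 1, 1], [0, 0, 1]], D = diag(-4, 4, 5), P⁻¹ = [[-1, 1, 0], [1, 0, -1], [0, 0, 1]].
B³ = P·diag(-64, 64, 125)·P⁻¹ = [[64, 0, 61], [128, -64, 61], [0, 0, 125]].
The requested entry is -64.

-64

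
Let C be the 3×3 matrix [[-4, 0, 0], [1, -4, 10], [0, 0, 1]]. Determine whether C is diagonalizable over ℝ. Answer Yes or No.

Characteristic polynomial: p(s) = s^3 + 7s^2 + 8s - 16 = (s - 1)(s + 4)^2.
s = -4 has algebraic multiplicity 2; rank(C + 4I) = 2, so geometric multiplicity = 1.
Geometric multiplicity < algebraic multiplicity, so C is not diagonalizable.

No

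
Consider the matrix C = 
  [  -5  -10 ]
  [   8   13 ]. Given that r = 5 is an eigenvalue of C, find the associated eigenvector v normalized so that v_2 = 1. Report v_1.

C − 5I = [[-10, -10], [8, 8]].
Solving (C − 5I)v = 0 gives the eigenspace spanned by (-1, 1).
With v_2 = 1, v = (-1, 1), so v_1 = -1.

-1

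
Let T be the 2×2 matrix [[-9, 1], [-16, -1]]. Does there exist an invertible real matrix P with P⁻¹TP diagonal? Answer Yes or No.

No

Characteristic polynomial: p(s) = s^2 + 10s + 25 = (s + 5)^2.
s = -5 has algebraic multiplicity 2; rank(T + 5I) = 1, so geometric multiplicity = 1.
Geometric multiplicity < algebraic multiplicity, so T is not diagonalizable.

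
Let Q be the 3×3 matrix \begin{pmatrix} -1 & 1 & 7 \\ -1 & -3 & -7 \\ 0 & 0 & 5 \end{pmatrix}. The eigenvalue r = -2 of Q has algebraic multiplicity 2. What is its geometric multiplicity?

1

Q + 2I = [[1, 1, 7], [-1, -1, -7], [0, 0, 7]].
This matrix has rank 2, so its null space has dimension 3 − 2 = 1.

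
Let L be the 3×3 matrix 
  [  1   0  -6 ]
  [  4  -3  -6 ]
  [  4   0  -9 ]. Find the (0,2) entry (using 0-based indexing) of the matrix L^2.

48

Characteristic polynomial: s^3 + 11s^2 + 39s + 45 = (s + 3)^2(s + 5), so the eigenvalues are -5, -3, -3.
s=-3: eigenvector (3, 2, 2).
s=-3: eigenvector (0, 1, 0).
s=-5: eigenvector (1, 1, 1).
P = [[3, 0, 1], [2, 1, 1], [2, 0, 1]], D = diag(-3, -3, -5), P⁻¹ = [[1, 0, -1], [0, 1, -1], [-2, 0, 3]].
L² = P·diag(9, 9, 25)·P⁻¹ = [[-23, 0, 48], [-32, 9, 48], [-32, 0, 57]].
The requested entry is 48.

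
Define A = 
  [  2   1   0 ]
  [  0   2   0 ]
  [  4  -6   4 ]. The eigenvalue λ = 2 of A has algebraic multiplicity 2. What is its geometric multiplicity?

1

A − 2I = [[0, 1, 0], [0, 0, 0], [4, -6, 2]].
This matrix has rank 2, so its null space has dimension 3 − 2 = 1.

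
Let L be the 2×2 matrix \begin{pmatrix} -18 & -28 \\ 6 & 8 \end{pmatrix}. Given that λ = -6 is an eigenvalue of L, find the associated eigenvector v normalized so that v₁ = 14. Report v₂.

L + 6I = [[-12, -28], [6, 14]].
Solving (L + 6I)v = 0 gives the eigenspace spanned by (14, -6).
With v₁ = 14, v = (14, -6), so v₂ = -6.

-6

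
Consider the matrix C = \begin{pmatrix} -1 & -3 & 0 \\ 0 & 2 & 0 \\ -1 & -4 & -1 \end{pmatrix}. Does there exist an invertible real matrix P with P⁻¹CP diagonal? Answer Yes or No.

No

Characteristic polynomial: p(r) = r^3 - 3r - 2 = (r - 2)(r + 1)^2.
r = -1 has algebraic multiplicity 2; rank(C + 1I) = 2, so geometric multiplicity = 1.
Geometric multiplicity < algebraic multiplicity, so C is not diagonalizable.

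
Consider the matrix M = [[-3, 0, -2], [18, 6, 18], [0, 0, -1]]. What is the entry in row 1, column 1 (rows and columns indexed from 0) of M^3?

216

Characteristic polynomial: t^3 - 2t^2 - 21t - 18 = (t - 6)(t + 1)(t + 3), so the eigenvalues are -3, -1, 6.
t=-1: eigenvector (1, 0, -1).
t=-3: eigenvector (1, -2, 0).
t=6: eigenvector (0, 1, 0).
P = [[1, 1, 0], [0, -2, 1], [-1, 0, 0]], D = diag(-1, -3, 6), P⁻¹ = [[0, 0, -1], [1, 0, 1], [2, 1, 2]].
M³ = P·diag(-1, -27, 216)·P⁻¹ = [[-27, 0, -26], [486, 216, 486], [0, 0, -1]].
The requested entry is 216.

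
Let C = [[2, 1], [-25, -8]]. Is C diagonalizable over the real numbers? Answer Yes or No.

Characteristic polynomial: p(μ) = μ^2 + 6μ + 9 = (μ + 3)^2.
μ = -3 has algebraic multiplicity 2; rank(C + 3I) = 1, so geometric multiplicity = 1.
Geometric multiplicity < algebraic multiplicity, so C is not diagonalizable.

No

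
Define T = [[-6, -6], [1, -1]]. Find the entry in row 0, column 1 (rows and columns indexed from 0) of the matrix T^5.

Characteristic polynomial: r^2 + 7r + 12 = (r + 3)(r + 4), so the eigenvalues are -4, -3.
r=-4: eigenvector (3, -1).
r=-3: eigenvector (-2, 1).
P = [[3, -2], [-1, 1]], D = diag(-4, -3), P⁻¹ = [[1, 2], [1, 3]].
T⁵ = P·diag(-1024, -243)·P⁻¹ = [[-2586, -4686], [781, 1319]].
The requested entry is -4686.

-4686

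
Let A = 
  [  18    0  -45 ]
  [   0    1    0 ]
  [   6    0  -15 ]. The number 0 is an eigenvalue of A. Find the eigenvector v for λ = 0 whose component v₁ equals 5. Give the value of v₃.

A = [[18, 0, -45], [0, 1, 0], [6, 0, -15]].
Solving (A)v = 0 gives the eigenspace spanned by (5, 0, 2).
With v₁ = 5, v = (5, 0, 2), so v₃ = 2.

2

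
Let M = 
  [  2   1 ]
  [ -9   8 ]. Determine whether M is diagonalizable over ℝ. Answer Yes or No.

Characteristic polynomial: p(r) = r^2 - 10r + 25 = (r - 5)^2.
r = 5 has algebraic multiplicity 2; rank(M − 5I) = 1, so geometric multiplicity = 1.
Geometric multiplicity < algebraic multiplicity, so M is not diagonalizable.

No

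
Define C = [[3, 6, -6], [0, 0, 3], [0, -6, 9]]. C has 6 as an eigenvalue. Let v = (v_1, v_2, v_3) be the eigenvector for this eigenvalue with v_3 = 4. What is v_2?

2

C − 6I = [[-3, 6, -6], [0, -6, 3], [0, -6, 3]].
Solving (C − 6I)v = 0 gives the eigenspace spanned by (-4, 2, 4).
With v_3 = 4, v = (-4, 2, 4), so v_2 = 2.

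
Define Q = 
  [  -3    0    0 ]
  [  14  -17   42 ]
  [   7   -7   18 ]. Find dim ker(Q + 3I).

Q + 3I = [[0, 0, 0], [14, -14, 42], [7, -7, 21]].
This matrix has rank 1, so its null space has dimension 3 − 1 = 2.

2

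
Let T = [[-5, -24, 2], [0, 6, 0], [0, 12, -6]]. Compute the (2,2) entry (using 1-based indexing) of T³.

Characteristic polynomial: μ^3 + 5μ^2 - 36μ - 180 = (μ - 6)(μ + 5)(μ + 6), so the eigenvalues are -6, -5, 6.
μ=-5: eigenvector (1, 0, 0).
μ=6: eigenvector (-2, 1, 1).
μ=-6: eigenvector (-2, 0, 1).
P = [[1, -2, -2], [0, 1, 0], [0, 1, 1]], D = diag(-5, 6, -6), P⁻¹ = [[1, 0, 2], [0, 1, 0], [0, -1, 1]].
T³ = P·diag(-125, 216, -216)·P⁻¹ = [[-125, -864, 182], [0, 216, 0], [0, 432, -216]].
The requested entry is 216.

216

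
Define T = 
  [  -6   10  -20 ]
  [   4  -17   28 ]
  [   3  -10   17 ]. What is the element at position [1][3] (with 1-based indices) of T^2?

60

Characteristic polynomial: s^3 + 6s^2 + 11s + 6 = (s + 1)(s + 2)(s + 3), so the eigenvalues are -3, -2, -1.
s=-2: eigenvector (5, -8, -5).
s=-3: eigenvector (0, 2, 1).
s=-1: eigenvector (2, -3, -2).
P = [[5, 0, 2], [-8, 2, -3], [-5, 1, -2]], D = diag(-2, -3, -1), P⁻¹ = [[1, -2, 4], [1, 0, 1], [-2, 5, -10]].
T² = P·diag(4, 9, 1)·P⁻¹ = [[16, -30, 60], [-8, 49, -80], [-7, 30, -51]].
The requested entry is 60.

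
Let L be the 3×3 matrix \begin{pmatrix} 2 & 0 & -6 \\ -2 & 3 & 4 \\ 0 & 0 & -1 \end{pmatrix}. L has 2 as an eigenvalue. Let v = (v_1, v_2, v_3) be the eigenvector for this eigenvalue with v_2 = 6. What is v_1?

3

L − 2I = [[0, 0, -6], [-2, 1, 4], [0, 0, -3]].
Solving (L − 2I)v = 0 gives the eigenspace spanned by (3, 6, 0).
With v_2 = 6, v = (3, 6, 0), so v_1 = 3.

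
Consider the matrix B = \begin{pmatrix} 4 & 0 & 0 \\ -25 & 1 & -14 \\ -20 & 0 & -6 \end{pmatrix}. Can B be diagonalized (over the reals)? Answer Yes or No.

Characteristic polynomial: p(s) = s^3 + s^2 - 26s + 24 = (s - 4)(s - 1)(s + 6).
All 3 eigenvalues are distinct, so B is diagonalizable.

Yes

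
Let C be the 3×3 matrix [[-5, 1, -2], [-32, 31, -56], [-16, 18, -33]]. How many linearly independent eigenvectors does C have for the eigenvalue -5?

1

C + 5I = [[0, 1, -2], [-32, 36, -56], [-16, 18, -28]].
This matrix has rank 2, so its null space has dimension 3 − 2 = 1.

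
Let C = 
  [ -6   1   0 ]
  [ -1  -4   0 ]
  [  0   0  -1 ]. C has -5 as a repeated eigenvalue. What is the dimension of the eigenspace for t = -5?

C + 5I = [[-1, 1, 0], [-1, 1, 0], [0, 0, 4]].
This matrix has rank 2, so its null space has dimension 3 − 2 = 1.

1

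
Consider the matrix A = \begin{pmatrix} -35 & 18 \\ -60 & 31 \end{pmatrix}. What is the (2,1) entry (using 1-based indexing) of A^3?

-1260

Characteristic polynomial: t^2 + 4t - 5 = (t - 1)(t + 5), so the eigenvalues are -5, 1.
t=-5: eigenvector (-3, -5).
t=1: eigenvector (1, 2).
P = [[-3, 1], [-5, 2]], D = diag(-5, 1), P⁻¹ = [[-2, 1], [-5, 3]].
A³ = P·diag(-125, 1)·P⁻¹ = [[-755, 378], [-1260, 631]].
The requested entry is -1260.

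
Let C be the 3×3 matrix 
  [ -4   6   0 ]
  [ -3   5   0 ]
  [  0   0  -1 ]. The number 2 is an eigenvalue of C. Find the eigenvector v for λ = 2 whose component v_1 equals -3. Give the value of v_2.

C − 2I = [[-6, 6, 0], [-3, 3, 0], [0, 0, -3]].
Solving (C − 2I)v = 0 gives the eigenspace spanned by (-3, -3, 0).
With v_1 = -3, v = (-3, -3, 0), so v_2 = -3.

-3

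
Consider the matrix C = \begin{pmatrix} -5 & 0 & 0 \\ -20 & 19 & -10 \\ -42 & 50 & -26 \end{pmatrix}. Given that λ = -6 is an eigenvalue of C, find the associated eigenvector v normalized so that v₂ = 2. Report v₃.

5

C + 6I = [[1, 0, 0], [-20, 25, -10], [-42, 50, -20]].
Solving (C + 6I)v = 0 gives the eigenspace spanned by (0, 2, 5).
With v₂ = 2, v = (0, 2, 5), so v₃ = 5.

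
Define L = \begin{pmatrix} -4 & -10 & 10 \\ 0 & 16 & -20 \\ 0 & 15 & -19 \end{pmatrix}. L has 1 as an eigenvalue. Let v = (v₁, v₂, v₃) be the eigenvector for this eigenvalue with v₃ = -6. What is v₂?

-8

L − 1I = [[-5, -10, 10], [0, 15, -20], [0, 15, -20]].
Solving (L − 1I)v = 0 gives the eigenspace spanned by (4, -8, -6).
With v₃ = -6, v = (4, -8, -6), so v₂ = -8.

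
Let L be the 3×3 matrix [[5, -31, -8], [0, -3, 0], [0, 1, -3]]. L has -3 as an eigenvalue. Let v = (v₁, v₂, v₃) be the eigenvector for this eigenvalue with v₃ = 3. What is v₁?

L + 3I = [[8, -31, -8], [0, 0, 0], [0, 1, 0]].
Solving (L + 3I)v = 0 gives the eigenspace spanned by (3, 0, 3).
With v₃ = 3, v = (3, 0, 3), so v₁ = 3.

3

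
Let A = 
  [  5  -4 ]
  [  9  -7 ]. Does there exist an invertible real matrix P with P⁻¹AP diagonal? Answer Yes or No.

Characteristic polynomial: p(μ) = μ^2 + 2μ + 1 = (μ + 1)^2.
μ = -1 has algebraic multiplicity 2; rank(A + 1I) = 1, so geometric multiplicity = 1.
Geometric multiplicity < algebraic multiplicity, so A is not diagonalizable.

No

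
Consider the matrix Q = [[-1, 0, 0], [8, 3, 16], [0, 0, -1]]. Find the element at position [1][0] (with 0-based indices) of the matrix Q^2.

Characteristic polynomial: μ^3 - μ^2 - 5μ - 3 = (μ - 3)(μ + 1)^2, so the eigenvalues are -1, -1, 3.
μ=-1: eigenvector (1, -2, 0).
μ=3: eigenvector (0, 1, 0).
μ=-1: eigenvector (-2, 0, 1).
P = [[1, 0, -2], [-2, 1, 0], [0, 0, 1]], D = diag(-1, 3, -1), P⁻¹ = [[1, 0, 2], [2, 1, 4], [0, 0, 1]].
Q² = P·diag(1, 9, 1)·P⁻¹ = [[1, 0, 0], [16, 9, 32], [0, 0, 1]].
The requested entry is 16.

16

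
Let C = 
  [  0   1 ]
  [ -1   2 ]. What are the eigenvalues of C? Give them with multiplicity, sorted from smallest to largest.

1, 1

Characteristic polynomial: p(s) = s^2 - 2s + 1 = (s - 1)^2.
Roots (with multiplicity): 1, 1.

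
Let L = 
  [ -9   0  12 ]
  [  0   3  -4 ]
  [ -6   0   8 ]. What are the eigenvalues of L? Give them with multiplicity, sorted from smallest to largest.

-1, 0, 3

Characteristic polynomial: p(μ) = μ^3 - 2μ^2 - 3μ = μ(μ - 3)(μ + 1).
Roots (with multiplicity): -1, 0, 3.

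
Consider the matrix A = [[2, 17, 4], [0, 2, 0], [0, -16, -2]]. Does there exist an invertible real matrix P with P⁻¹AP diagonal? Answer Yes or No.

Characteristic polynomial: p(t) = t^3 - 2t^2 - 4t + 8 = (t - 2)^2(t + 2).
t = 2 has algebraic multiplicity 2; rank(A − 2I) = 2, so geometric multiplicity = 1.
Geometric multiplicity < algebraic multiplicity, so A is not diagonalizable.

No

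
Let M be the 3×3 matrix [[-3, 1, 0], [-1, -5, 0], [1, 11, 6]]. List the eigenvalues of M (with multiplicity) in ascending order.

Characteristic polynomial: p(s) = s^3 + 2s^2 - 32s - 96 = (s - 6)(s + 4)^2.
Roots (with multiplicity): -4, -4, 6.

-4, -4, 6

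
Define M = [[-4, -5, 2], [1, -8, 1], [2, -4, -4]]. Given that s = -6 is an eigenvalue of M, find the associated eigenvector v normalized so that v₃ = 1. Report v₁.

M + 6I = [[2, -5, 2], [1, -2, 1], [2, -4, 2]].
Solving (M + 6I)v = 0 gives the eigenspace spanned by (-1, 0, 1).
With v₃ = 1, v = (-1, 0, 1), so v₁ = -1.

-1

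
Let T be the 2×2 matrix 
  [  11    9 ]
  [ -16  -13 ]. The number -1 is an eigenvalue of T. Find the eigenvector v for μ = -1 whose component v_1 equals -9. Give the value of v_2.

12

T + 1I = [[12, 9], [-16, -12]].
Solving (T + 1I)v = 0 gives the eigenspace spanned by (-9, 12).
With v_1 = -9, v = (-9, 12), so v_2 = 12.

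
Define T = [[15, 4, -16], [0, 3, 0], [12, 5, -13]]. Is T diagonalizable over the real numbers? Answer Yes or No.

No

Characteristic polynomial: p(s) = s^3 - 5s^2 + 3s + 9 = (s - 3)^2(s + 1).
s = 3 has algebraic multiplicity 2; rank(T − 3I) = 2, so geometric multiplicity = 1.
Geometric multiplicity < algebraic multiplicity, so T is not diagonalizable.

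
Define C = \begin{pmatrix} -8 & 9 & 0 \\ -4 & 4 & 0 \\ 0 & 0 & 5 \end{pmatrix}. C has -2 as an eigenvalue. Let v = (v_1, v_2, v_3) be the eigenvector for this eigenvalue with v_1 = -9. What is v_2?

-6

C + 2I = [[-6, 9, 0], [-4, 6, 0], [0, 0, 7]].
Solving (C + 2I)v = 0 gives the eigenspace spanned by (-9, -6, 0).
With v_1 = -9, v = (-9, -6, 0), so v_2 = -6.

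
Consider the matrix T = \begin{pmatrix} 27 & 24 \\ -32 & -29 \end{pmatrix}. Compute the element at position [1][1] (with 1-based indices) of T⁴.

-1551

Characteristic polynomial: r^2 + 2r - 15 = (r - 3)(r + 5), so the eigenvalues are -5, 3.
r=3: eigenvector (1, -1).
r=-5: eigenvector (-3, 4).
P = [[1, -3], [-1, 4]], D = diag(3, -5), P⁻¹ = [[4, 3], [1, 1]].
T⁴ = P·diag(81, 625)·P⁻¹ = [[-1551, -1632], [2176, 2257]].
The requested entry is -1551.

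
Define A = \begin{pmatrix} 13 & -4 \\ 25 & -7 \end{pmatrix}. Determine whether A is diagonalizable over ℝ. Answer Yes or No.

Characteristic polynomial: p(r) = r^2 - 6r + 9 = (r - 3)^2.
r = 3 has algebraic multiplicity 2; rank(A − 3I) = 1, so geometric multiplicity = 1.
Geometric multiplicity < algebraic multiplicity, so A is not diagonalizable.

No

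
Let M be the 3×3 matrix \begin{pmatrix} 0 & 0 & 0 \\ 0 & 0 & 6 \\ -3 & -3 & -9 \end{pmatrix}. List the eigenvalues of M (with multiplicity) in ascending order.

-6, -3, 0

Characteristic polynomial: p(t) = t^3 + 9t^2 + 18t = t(t + 3)(t + 6).
Roots (with multiplicity): -6, -3, 0.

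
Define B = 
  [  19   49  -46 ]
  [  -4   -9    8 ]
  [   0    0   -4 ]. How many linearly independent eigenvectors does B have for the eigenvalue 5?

B − 5I = [[14, 49, -46], [-4, -14, 8], [0, 0, -9]].
This matrix has rank 2, so its null space has dimension 3 − 2 = 1.

1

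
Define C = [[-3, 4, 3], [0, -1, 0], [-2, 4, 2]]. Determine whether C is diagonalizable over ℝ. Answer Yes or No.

Yes

Characteristic polynomial: p(μ) = μ^3 + 2μ^2 + μ = μ(μ + 1)^2.
μ = -1 has algebraic multiplicity 2; rank(C + 1I) = 1, so geometric multiplicity = 2.
Every eigenvalue has geometric = algebraic multiplicity, so C is diagonalizable.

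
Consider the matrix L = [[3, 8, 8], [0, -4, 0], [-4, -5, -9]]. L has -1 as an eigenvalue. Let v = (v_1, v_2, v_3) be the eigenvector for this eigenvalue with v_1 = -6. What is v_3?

L + 1I = [[4, 8, 8], [0, -3, 0], [-4, -5, -8]].
Solving (L + 1I)v = 0 gives the eigenspace spanned by (-6, 0, 3).
With v_1 = -6, v = (-6, 0, 3), so v_3 = 3.

3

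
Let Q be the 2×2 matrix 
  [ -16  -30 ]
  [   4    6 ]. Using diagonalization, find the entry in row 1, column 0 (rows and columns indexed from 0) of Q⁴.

Characteristic polynomial: t^2 + 10t + 24 = (t + 4)(t + 6), so the eigenvalues are -6, -4.
t=-4: eigenvector (-5, 2).
t=-6: eigenvector (-3, 1).
P = [[-5, -3], [2, 1]], D = diag(-4, -6), P⁻¹ = [[1, 3], [-2, -5]].
Q⁴ = P·diag(256, 1296)·P⁻¹ = [[6496, 15600], [-2080, -4944]].
The requested entry is -2080.

-2080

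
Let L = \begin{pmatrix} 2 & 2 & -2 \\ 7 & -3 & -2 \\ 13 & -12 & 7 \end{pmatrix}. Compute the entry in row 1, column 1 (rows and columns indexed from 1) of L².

-8

Characteristic polynomial: t^3 - 6t^2 - 25t + 150 = (t - 6)(t - 5)(t + 5), so the eigenvalues are -5, 5, 6.
t=6: eigenvector (1, 1, -1).
t=5: eigenvector (2, 2, -1).
t=-5: eigenvector (0, 1, 1).
P = [[1, 2, 0], [1, 2, 1], [-1, -1, 1]], D = diag(6, 5, -5), P⁻¹ = [[-3, 2, -2], [2, -1, 1], [-1, 1, 0]].
L² = P·diag(36, 25, 25)·P⁻¹ = [[-8, 22, -22], [-33, 47, -22], [33, -22, 47]].
The requested entry is -8.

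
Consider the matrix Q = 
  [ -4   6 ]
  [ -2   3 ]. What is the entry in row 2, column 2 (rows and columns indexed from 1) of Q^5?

3

Characteristic polynomial: r^2 + r = r(r + 1), so the eigenvalues are -1, 0.
r=-1: eigenvector (2, 1).
r=0: eigenvector (3, 2).
P = [[2, 3], [1, 2]], D = diag(-1, 0), P⁻¹ = [[2, -3], [-1, 2]].
Q⁵ = P·diag(-1, 0)·P⁻¹ = [[-4, 6], [-2, 3]].
The requested entry is 3.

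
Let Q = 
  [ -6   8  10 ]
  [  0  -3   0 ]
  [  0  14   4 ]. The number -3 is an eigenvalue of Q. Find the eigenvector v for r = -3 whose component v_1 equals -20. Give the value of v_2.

5

Q + 3I = [[-3, 8, 10], [0, 0, 0], [0, 14, 7]].
Solving (Q + 3I)v = 0 gives the eigenspace spanned by (-20, 5, -10).
With v_1 = -20, v = (-20, 5, -10), so v_2 = 5.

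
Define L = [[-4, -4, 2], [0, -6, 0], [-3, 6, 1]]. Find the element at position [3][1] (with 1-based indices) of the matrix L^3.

-21

Characteristic polynomial: s^3 + 9s^2 + 20s + 12 = (s + 1)(s + 2)(s + 6), so the eigenvalues are -6, -2, -1.
s=-6: eigenvector (2, 1, 0).
s=-2: eigenvector (1, 0, 1).
s=-1: eigenvector (2, 0, 3).
P = [[2, 1, 2], [1, 0, 0], [0, 1, 3]], D = diag(-6, -2, -1), P⁻¹ = [[0, 1, 0], [3, -6, -2], [-1, 2, 1]].
L³ = P·diag(-216, -8, -1)·P⁻¹ = [[-22, -388, 14], [0, -216, 0], [-21, 42, 13]].
The requested entry is -21.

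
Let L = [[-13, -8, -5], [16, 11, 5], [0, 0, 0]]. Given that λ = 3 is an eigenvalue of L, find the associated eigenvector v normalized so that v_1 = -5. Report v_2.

10

L − 3I = [[-16, -8, -5], [16, 8, 5], [0, 0, -3]].
Solving (L − 3I)v = 0 gives the eigenspace spanned by (-5, 10, 0).
With v_1 = -5, v = (-5, 10, 0), so v_2 = 10.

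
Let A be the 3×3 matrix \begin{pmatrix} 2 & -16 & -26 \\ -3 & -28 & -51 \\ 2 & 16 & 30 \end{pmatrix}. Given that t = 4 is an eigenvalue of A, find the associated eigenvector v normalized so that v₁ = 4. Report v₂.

6

A − 4I = [[-2, -16, -26], [-3, -32, -51], [2, 16, 26]].
Solving (A − 4I)v = 0 gives the eigenspace spanned by (4, 6, -4).
With v₁ = 4, v = (4, 6, -4), so v₂ = 6.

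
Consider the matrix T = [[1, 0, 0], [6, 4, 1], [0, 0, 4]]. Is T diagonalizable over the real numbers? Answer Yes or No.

Characteristic polynomial: p(r) = r^3 - 9r^2 + 24r - 16 = (r - 4)^2(r - 1).
r = 4 has algebraic multiplicity 2; rank(T − 4I) = 2, so geometric multiplicity = 1.
Geometric multiplicity < algebraic multiplicity, so T is not diagonalizable.

No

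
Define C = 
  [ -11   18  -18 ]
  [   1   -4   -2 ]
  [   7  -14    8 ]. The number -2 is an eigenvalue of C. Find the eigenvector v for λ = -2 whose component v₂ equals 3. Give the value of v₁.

C + 2I = [[-9, 18, -18], [1, -2, -2], [7, -14, 10]].
Solving (C + 2I)v = 0 gives the eigenspace spanned by (6, 3, 0).
With v₂ = 3, v = (6, 3, 0), so v₁ = 6.

6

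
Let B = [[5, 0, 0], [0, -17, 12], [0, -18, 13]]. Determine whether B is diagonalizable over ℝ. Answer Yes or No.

Characteristic polynomial: p(t) = t^3 - t^2 - 25t + 25 = (t - 5)(t - 1)(t + 5).
All 3 eigenvalues are distinct, so B is diagonalizable.

Yes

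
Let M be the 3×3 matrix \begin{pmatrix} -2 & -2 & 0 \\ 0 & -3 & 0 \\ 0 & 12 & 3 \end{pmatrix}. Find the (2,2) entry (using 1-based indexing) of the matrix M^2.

Characteristic polynomial: t^3 + 2t^2 - 9t - 18 = (t - 3)(t + 2)(t + 3), so the eigenvalues are -3, -2, 3.
t=-2: eigenvector (1, 0, 0).
t=-3: eigenvector (2, 1, -2).
t=3: eigenvector (0, 0, 1).
P = [[1, 2, 0], [0, 1, 0], [0, -2, 1]], D = diag(-2, -3, 3), P⁻¹ = [[1, -2, 0], [0, 1, 0], [0, 2, 1]].
M² = P·diag(4, 9, 9)·P⁻¹ = [[4, 10, 0], [0, 9, 0], [0, 0, 9]].
The requested entry is 9.

9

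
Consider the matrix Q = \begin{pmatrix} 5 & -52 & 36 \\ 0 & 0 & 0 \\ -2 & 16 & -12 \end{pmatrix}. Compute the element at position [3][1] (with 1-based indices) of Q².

14

Characteristic polynomial: t^3 + 7t^2 + 12t = t(t + 3)(t + 4), so the eigenvalues are -4, -3, 0.
t=-3: eigenvector (9, 0, -2).
t=0: eigenvector (-4, 1, 2).
t=-4: eigenvector (-4, 0, 1).
P = [[9, -4, -4], [0, 1, 0], [-2, 2, 1]], D = diag(-3, 0, -4), P⁻¹ = [[1, -4, 4], [0, 1, 0], [2, -10, 9]].
Q² = P·diag(9, 0, 16)·P⁻¹ = [[-47, 316, -252], [0, 0, 0], [14, -88, 72]].
The requested entry is 14.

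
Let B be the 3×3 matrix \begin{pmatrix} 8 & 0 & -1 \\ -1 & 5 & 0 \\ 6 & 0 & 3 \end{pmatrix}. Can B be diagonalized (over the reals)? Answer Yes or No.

Characteristic polynomial: p(μ) = μ^3 - 16μ^2 + 85μ - 150 = (μ - 6)(μ - 5)^2.
μ = 5 has algebraic multiplicity 2; rank(B − 5I) = 2, so geometric multiplicity = 1.
Geometric multiplicity < algebraic multiplicity, so B is not diagonalizable.

No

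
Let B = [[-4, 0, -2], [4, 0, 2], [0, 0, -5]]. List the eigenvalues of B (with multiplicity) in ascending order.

Characteristic polynomial: p(t) = t^3 + 9t^2 + 20t = t(t + 4)(t + 5).
Roots (with multiplicity): -5, -4, 0.

-5, -4, 0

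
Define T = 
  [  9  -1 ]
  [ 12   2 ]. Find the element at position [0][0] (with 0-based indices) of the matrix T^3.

489

Characteristic polynomial: r^2 - 11r + 30 = (r - 6)(r - 5), so the eigenvalues are 5, 6.
r=6: eigenvector (-1, -3).
r=5: eigenvector (1, 4).
P = [[-1, 1], [-3, 4]], D = diag(6, 5), P⁻¹ = [[-4, 1], [-3, 1]].
T³ = P·diag(216, 125)·P⁻¹ = [[489, -91], [1092, -148]].
The requested entry is 489.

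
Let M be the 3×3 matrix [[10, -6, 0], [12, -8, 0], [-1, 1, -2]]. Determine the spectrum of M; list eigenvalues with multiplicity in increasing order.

-2, -2, 4

Characteristic polynomial: p(s) = s^3 - 12s - 16 = (s - 4)(s + 2)^2.
Roots (with multiplicity): -2, -2, 4.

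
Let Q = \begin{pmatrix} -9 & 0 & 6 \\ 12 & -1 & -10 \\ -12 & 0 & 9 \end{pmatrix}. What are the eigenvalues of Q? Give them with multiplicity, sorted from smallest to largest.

-3, -1, 3

Characteristic polynomial: p(s) = s^3 + s^2 - 9s - 9 = (s - 3)(s + 1)(s + 3).
Roots (with multiplicity): -3, -1, 3.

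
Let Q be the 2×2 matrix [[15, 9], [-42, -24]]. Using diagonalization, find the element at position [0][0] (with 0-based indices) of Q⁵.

44955

Characteristic polynomial: s^2 + 9s + 18 = (s + 3)(s + 6), so the eigenvalues are -6, -3.
s=-3: eigenvector (1, -2).
s=-6: eigenvector (-3, 7).
P = [[1, -3], [-2, 7]], D = diag(-3, -6), P⁻¹ = [[7, 3], [2, 1]].
Q⁵ = P·diag(-243, -7776)·P⁻¹ = [[44955, 22599], [-105462, -52974]].
The requested entry is 44955.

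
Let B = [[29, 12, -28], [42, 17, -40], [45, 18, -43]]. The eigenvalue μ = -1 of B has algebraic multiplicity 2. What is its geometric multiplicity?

B + 1I = [[30, 12, -28], [42, 18, -40], [45, 18, -42]].
This matrix has rank 2, so its null space has dimension 3 − 2 = 1.

1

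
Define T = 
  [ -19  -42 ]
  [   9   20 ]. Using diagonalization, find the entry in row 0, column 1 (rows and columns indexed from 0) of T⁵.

-462

Characteristic polynomial: λ^2 - λ - 2 = (λ - 2)(λ + 1), so the eigenvalues are -1, 2.
λ=-1: eigenvector (7, -3).
λ=2: eigenvector (-2, 1).
P = [[7, -2], [-3, 1]], D = diag(-1, 2), P⁻¹ = [[1, 2], [3, 7]].
T⁵ = P·diag(-1, 32)·P⁻¹ = [[-199, -462], [99, 230]].
The requested entry is -462.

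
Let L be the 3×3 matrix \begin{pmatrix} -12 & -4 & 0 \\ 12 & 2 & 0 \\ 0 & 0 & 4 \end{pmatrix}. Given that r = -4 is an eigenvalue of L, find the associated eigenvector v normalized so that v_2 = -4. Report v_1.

L + 4I = [[-8, -4, 0], [12, 6, 0], [0, 0, 8]].
Solving (L + 4I)v = 0 gives the eigenspace spanned by (2, -4, 0).
With v_2 = -4, v = (2, -4, 0), so v_1 = 2.

2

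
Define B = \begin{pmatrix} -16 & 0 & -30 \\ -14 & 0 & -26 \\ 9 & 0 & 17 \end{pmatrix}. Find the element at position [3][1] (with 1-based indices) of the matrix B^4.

45

Characteristic polynomial: s^3 - s^2 - 2s = s(s - 2)(s + 1), so the eigenvalues are -1, 0, 2.
s=0: eigenvector (0, 1, 0).
s=-1: eigenvector (2, 2, -1).
s=2: eigenvector (-5, -4, 3).
P = [[0, 2, -5], [1, 2, -4], [0, -1, 3]], D = diag(0, -1, 2), P⁻¹ = [[-2, 1, -2], [3, 0, 5], [1, 0, 2]].
B⁴ = P·diag(0, 1, 16)·P⁻¹ = [[-74, 0, -150], [-58, 0, -118], [45, 0, 91]].
The requested entry is 45.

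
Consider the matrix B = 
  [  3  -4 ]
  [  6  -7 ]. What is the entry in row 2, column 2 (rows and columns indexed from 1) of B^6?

Characteristic polynomial: t^2 + 4t + 3 = (t + 1)(t + 3), so the eigenvalues are -3, -1.
t=-1: eigenvector (1, 1).
t=-3: eigenvector (2, 3).
P = [[1, 2], [1, 3]], D = diag(-1, -3), P⁻¹ = [[3, -2], [-1, 1]].
B⁶ = P·diag(1, 729)·P⁻¹ = [[-1455, 1456], [-2184, 2185]].
The requested entry is 2185.

2185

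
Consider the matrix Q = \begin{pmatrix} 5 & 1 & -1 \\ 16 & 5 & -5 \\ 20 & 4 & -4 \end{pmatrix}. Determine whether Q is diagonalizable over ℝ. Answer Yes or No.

No

Characteristic polynomial: p(t) = t^3 - 6t^2 + 9t = t(t - 3)^2.
t = 3 has algebraic multiplicity 2; rank(Q − 3I) = 2, so geometric multiplicity = 1.
Geometric multiplicity < algebraic multiplicity, so Q is not diagonalizable.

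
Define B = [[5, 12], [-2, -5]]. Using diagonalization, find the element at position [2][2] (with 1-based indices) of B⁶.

1

Characteristic polynomial: μ^2 - 1 = (μ - 1)(μ + 1), so the eigenvalues are -1, 1.
μ=1: eigenvector (-3, 1).
μ=-1: eigenvector (-2, 1).
P = [[-3, -2], [1, 1]], D = diag(1, -1), P⁻¹ = [[-1, -2], [1, 3]].
B⁶ = P·diag(1, 1)·P⁻¹ = [[1, 0], [0, 1]].
The requested entry is 1.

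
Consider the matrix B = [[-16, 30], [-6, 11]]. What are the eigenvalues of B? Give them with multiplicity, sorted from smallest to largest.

-4, -1

Characteristic polynomial: p(t) = t^2 + 5t + 4 = (t + 1)(t + 4).
Roots (with multiplicity): -4, -1.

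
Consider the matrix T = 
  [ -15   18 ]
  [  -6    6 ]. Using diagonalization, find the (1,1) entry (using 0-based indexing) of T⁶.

-137052

Characteristic polynomial: μ^2 + 9μ + 18 = (μ + 3)(μ + 6), so the eigenvalues are -6, -3.
μ=-6: eigenvector (2, 1).
μ=-3: eigenvector (-3, -2).
P = [[2, -3], [1, -2]], D = diag(-6, -3), P⁻¹ = [[2, -3], [1, -2]].
T⁶ = P·diag(46656, 729)·P⁻¹ = [[184437, -275562], [91854, -137052]].
The requested entry is -137052.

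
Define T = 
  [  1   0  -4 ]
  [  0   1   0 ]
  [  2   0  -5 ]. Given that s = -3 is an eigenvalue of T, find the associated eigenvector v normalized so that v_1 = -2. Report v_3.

T + 3I = [[4, 0, -4], [0, 4, 0], [2, 0, -2]].
Solving (T + 3I)v = 0 gives the eigenspace spanned by (-2, 0, -2).
With v_1 = -2, v = (-2, 0, -2), so v_3 = -2.

-2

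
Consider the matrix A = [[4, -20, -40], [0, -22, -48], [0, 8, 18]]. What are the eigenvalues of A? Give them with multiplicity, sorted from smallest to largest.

Characteristic polynomial: p(r) = r^3 - 28r + 48 = (r - 4)(r - 2)(r + 6).
Roots (with multiplicity): -6, 2, 4.

-6, 2, 4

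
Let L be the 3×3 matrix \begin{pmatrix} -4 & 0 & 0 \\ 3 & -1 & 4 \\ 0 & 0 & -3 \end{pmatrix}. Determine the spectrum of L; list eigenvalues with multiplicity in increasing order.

-4, -3, -1

Characteristic polynomial: p(t) = t^3 + 8t^2 + 19t + 12 = (t + 1)(t + 3)(t + 4).
Roots (with multiplicity): -4, -3, -1.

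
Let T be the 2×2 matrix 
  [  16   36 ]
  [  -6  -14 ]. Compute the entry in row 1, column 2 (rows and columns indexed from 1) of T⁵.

Characteristic polynomial: r^2 - 2r - 8 = (r - 4)(r + 2), so the eigenvalues are -2, 4.
r=-2: eigenvector (2, -1).
r=4: eigenvector (3, -1).
P = [[2, 3], [-1, -1]], D = diag(-2, 4), P⁻¹ = [[-1, -3], [1, 2]].
T⁵ = P·diag(-32, 1024)·P⁻¹ = [[3136, 6336], [-1056, -2144]].
The requested entry is 6336.

6336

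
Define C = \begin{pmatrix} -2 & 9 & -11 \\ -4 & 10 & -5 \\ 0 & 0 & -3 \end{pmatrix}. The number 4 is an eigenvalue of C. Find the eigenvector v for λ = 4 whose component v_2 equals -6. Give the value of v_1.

C − 4I = [[-6, 9, -11], [-4, 6, -5], [0, 0, -7]].
Solving (C − 4I)v = 0 gives the eigenspace spanned by (-9, -6, 0).
With v_2 = -6, v = (-9, -6, 0), so v_1 = -9.

-9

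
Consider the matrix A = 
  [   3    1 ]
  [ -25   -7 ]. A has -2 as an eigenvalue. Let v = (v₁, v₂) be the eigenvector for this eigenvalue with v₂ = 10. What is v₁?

-2

A + 2I = [[5, 1], [-25, -5]].
Solving (A + 2I)v = 0 gives the eigenspace spanned by (-2, 10).
With v₂ = 10, v = (-2, 10), so v₁ = -2.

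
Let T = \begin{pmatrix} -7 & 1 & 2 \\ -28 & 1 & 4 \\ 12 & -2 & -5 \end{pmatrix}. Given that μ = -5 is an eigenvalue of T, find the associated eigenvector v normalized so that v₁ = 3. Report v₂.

T + 5I = [[-2, 1, 2], [-28, 6, 4], [12, -2, 0]].
Solving (T + 5I)v = 0 gives the eigenspace spanned by (3, 18, -6).
With v₁ = 3, v = (3, 18, -6), so v₂ = 18.

18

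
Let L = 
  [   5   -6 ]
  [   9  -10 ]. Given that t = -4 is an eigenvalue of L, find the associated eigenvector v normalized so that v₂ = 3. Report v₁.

L + 4I = [[9, -6], [9, -6]].
Solving (L + 4I)v = 0 gives the eigenspace spanned by (2, 3).
With v₂ = 3, v = (2, 3), so v₁ = 2.

2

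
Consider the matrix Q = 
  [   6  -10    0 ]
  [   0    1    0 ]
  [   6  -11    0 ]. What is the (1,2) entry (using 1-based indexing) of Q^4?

-2590

Characteristic polynomial: r^3 - 7r^2 + 6r = r(r - 6)(r - 1), so the eigenvalues are 0, 1, 6.
r=6: eigenvector (1, 0, 1).
r=1: eigenvector (2, 1, 1).
r=0: eigenvector (0, 0, 1).
P = [[1, 2, 0], [0, 1, 0], [1, 1, 1]], D = diag(6, 1, 0), P⁻¹ = [[1, -2, 0], [0, 1, 0], [-1, 1, 1]].
Q⁴ = P·diag(1296, 1, 0)·P⁻¹ = [[1296, -2590, 0], [0, 1, 0], [1296, -2591, 0]].
The requested entry is -2590.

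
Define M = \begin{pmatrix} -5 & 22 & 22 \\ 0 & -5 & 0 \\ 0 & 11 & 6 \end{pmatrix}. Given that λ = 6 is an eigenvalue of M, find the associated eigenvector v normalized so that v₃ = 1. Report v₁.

M − 6I = [[-11, 22, 22], [0, -11, 0], [0, 11, 0]].
Solving (M − 6I)v = 0 gives the eigenspace spanned by (2, 0, 1).
With v₃ = 1, v = (2, 0, 1), so v₁ = 2.

2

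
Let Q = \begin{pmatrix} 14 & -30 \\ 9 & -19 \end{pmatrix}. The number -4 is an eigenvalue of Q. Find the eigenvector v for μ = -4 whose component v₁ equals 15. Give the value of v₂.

9

Q + 4I = [[18, -30], [9, -15]].
Solving (Q + 4I)v = 0 gives the eigenspace spanned by (15, 9).
With v₁ = 15, v = (15, 9), so v₂ = 9.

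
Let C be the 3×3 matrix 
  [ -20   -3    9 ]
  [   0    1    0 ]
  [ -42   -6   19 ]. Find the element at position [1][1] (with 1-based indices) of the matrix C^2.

Characteristic polynomial: t^3 - 3t + 2 = (t - 1)^2(t + 2), so the eigenvalues are -2, 1, 1.
t=1: eigenvector (-1, 1, -2).
t=-2: eigenvector (1, 0, 2).
t=1: eigenvector (1, 2, 3).
P = [[-1, 1, 1], [1, 0, 2], [-2, 2, 3]], D = diag(1, -2, 1), P⁻¹ = [[4, 1, -2], [7, 1, -3], [-2, 0, 1]].
C² = P·diag(1, 4, 1)·P⁻¹ = [[22, 3, -9], [0, 1, 0], [42, 6, -17]].
The requested entry is 22.

22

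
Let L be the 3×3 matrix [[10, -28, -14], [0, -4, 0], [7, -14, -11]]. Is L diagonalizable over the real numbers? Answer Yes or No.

Yes

Characteristic polynomial: p(r) = r^3 + 5r^2 - 8r - 48 = (r - 3)(r + 4)^2.
r = -4 has algebraic multiplicity 2; rank(L + 4I) = 1, so geometric multiplicity = 2.
Every eigenvalue has geometric = algebraic multiplicity, so L is diagonalizable.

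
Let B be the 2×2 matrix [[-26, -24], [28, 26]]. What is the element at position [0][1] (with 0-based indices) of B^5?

-384

Characteristic polynomial: λ^2 - 4 = (λ - 2)(λ + 2), so the eigenvalues are -2, 2.
λ=2: eigenvector (-6, 7).
λ=-2: eigenvector (1, -1).
P = [[-6, 1], [7, -1]], D = diag(2, -2), P⁻¹ = [[1, 1], [7, 6]].
B⁵ = P·diag(32, -32)·P⁻¹ = [[-416, -384], [448, 416]].
The requested entry is -384.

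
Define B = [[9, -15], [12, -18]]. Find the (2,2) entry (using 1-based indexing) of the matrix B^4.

6156

Characteristic polynomial: r^2 + 9r + 18 = (r + 3)(r + 6), so the eigenvalues are -6, -3.
r=-3: eigenvector (5, 4).
r=-6: eigenvector (-1, -1).
P = [[5, -1], [4, -1]], D = diag(-3, -6), P⁻¹ = [[1, -1], [4, -5]].
B⁴ = P·diag(81, 1296)·P⁻¹ = [[-4779, 6075], [-4860, 6156]].
The requested entry is 6156.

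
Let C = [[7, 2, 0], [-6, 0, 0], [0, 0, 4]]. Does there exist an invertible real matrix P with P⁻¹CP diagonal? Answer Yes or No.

Characteristic polynomial: p(s) = s^3 - 11s^2 + 40s - 48 = (s - 4)^2(s - 3).
s = 4 has algebraic multiplicity 2; rank(C − 4I) = 1, so geometric multiplicity = 2.
Every eigenvalue has geometric = algebraic multiplicity, so C is diagonalizable.

Yes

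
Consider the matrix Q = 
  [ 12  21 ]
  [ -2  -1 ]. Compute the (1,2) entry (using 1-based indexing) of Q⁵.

Characteristic polynomial: λ^2 - 11λ + 30 = (λ - 6)(λ - 5), so the eigenvalues are 5, 6.
λ=6: eigenvector (7, -2).
λ=5: eigenvector (-3, 1).
P = [[7, -3], [-2, 1]], D = diag(6, 5), P⁻¹ = [[1, 3], [2, 7]].
Q⁵ = P·diag(7776, 3125)·P⁻¹ = [[35682, 97671], [-9302, -24781]].
The requested entry is 97671.

97671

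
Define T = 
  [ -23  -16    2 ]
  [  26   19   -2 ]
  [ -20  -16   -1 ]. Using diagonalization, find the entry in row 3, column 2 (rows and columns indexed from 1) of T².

Characteristic polynomial: s^3 + 5s^2 - 9s - 45 = (s - 3)(s + 3)(s + 5), so the eigenvalues are -5, -3, 3.
s=-3: eigenvector (1, -1, 2).
s=3: eigenvector (-2, 3, -2).
s=-5: eigenvector (-1, 1, -1).
P = [[1, -2, -1], [-1, 3, 1], [2, -2, -1]], D = diag(-3, 3, -5), P⁻¹ = [[-1, 0, 1], [1, 1, 0], [-4, -2, 1]].
T² = P·diag(9, 9, 25)·P⁻¹ = [[73, 32, -16], [-64, -23, 16], [64, 32, -7]].
The requested entry is 32.

32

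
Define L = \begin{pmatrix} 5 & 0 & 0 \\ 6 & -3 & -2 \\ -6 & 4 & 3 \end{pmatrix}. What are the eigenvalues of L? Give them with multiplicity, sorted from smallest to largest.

-1, 1, 5

Characteristic polynomial: p(s) = s^3 - 5s^2 - s + 5 = (s - 5)(s - 1)(s + 1).
Roots (with multiplicity): -1, 1, 5.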